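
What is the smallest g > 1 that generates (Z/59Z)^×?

2

φ(59) = 59 − 1 = 58 = 2 · 29.
Test candidates g = 2, 3, … against the prime factors q ∈ {2, 29} of φ(59): g is a generator iff g^(58/q) ≢ 1 for every such q.
g = 2: 2^29 ≡ 58; 2^2 ≡ 4 — none is 1, so 2 is a primitive root.
The smallest primitive root modulo 59 is 2.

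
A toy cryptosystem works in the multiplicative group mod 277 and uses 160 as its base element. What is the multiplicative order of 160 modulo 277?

The order of 160 must divide φ(277) = 277 − 1 = 276 = 2^2 · 3 · 23.
Divisors of 276: 1, 2, 3, 4, 6, 12, 23, 46, 69, 92, 138, 276.
Test each divisor d:
160^1 ≡ 160 (mod 277)
160^2 ≡ 116 (mod 277)
160^3 ≡ 1 (mod 277) ✓
So ord_277(160) = 3.

3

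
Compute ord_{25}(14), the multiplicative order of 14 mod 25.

10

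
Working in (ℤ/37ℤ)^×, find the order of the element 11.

The order of 11 must divide φ(37) = 37 − 1 = 36 = 2^2 · 3^2.
Divisors of 36: 1, 2, 3, 4, 6, 9, 12, 18, 36.
Compute 11^d (mod 37) for the divisors d until we hit 1:
11^1 ≡ 11 (mod 37)
11^2 ≡ 10 (mod 37)
11^3 ≡ 36 (mod 37)
11^4 ≡ 26 (mod 37)
11^6 ≡ 1 (mod 37) ✓
Hence ord(11) = 6.

6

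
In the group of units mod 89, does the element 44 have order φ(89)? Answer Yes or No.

φ(89) = 89 − 1 = 88 = 2^3 · 11.
44 is a primitive root mod 89 iff 44^(φ(89)/q) ≢ 1 for every prime q | φ(89), i.e. q ∈ {2, 11}.
44^44 ≡ 1 (mod 89)  [q = 2: ≡ 1 ✗]
44^8 ≡ 8 (mod 89)  [q = 11: ≢ 1 ✓]
44^44 ≡ 1 shows ord(44) | 44, strictly less than φ(89); not a primitive root.

No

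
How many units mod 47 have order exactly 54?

0

φ(47) = 47 − 1 = 46 = 2 · 23.
In a cyclic group of order 46, there are φ(d) elements of order d for each divisor d of 46, and zero for non-divisors.
54 does not divide 46, so no element of (Z/47Z)^× has order 54.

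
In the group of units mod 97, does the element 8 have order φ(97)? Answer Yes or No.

No

φ(97) = 97 − 1 = 96 = 2^5 · 3.
Test 8^(96/q) mod 97 for each prime factor q of 96:
8^48 ≡ 1 (mod 97)  [q = 2: ≡ 1 ✗]
8^32 ≡ 1 (mod 97)  [q = 3: ≡ 1 ✗]
8^48 ≡ 1 shows ord(8) | 48, strictly less than φ(97); not a primitive root.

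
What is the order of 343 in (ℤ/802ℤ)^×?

200

Since 343 ∈ (Z/802Z)^×, its order divides φ(802) = φ(2)·φ(401) = 1·400 = 400 = 2^4 · 5^2.
Divisors of 400: 1, 2, 4, 5, 8, 10, 16, 20, 25, 40, 50, 80, 100, 200, 400.
Evaluate successive powers at the divisors of 400:
343^1 ≡ 343
343^2 ≡ 557
343^4 ≡ 677
343^5 ≡ 433
343^8 ≡ 387
343^10 ≡ 623
343^16 ≡ 597
343^20 ≡ 763
343^25 ≡ 757
343^40 ≡ 719
343^50 ≡ 421
343^80 ≡ 473
343^100 ≡ 801
343^200 ≡ 1
So ord_802(343) = 200.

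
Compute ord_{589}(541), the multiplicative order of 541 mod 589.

45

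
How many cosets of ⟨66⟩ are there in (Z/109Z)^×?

Since 66 ∈ (Z/109Z)^×, its order divides φ(109) = 109 − 1 = 108 = 2^2 · 3^3.
Divisors of 108: 1, 2, 3, 4, 6, 9, 12, 18, 27, 36, 54, 108.
Check 66^d mod 109 for each divisor in increasing order:
66^1 ≡ 66 (mod 109)
66^2 ≡ 105 (mod 109)
66^3 ≡ 63 (mod 109)
66^4 ≡ 16 (mod 109)
66^6 ≡ 45 (mod 109)
66^9 ≡ 1 (mod 109) ✓
So ord_109(66) = 9, hence |⟨66⟩| = 9.
[(Z/109Z)^× : ⟨66⟩] = 108/9 = 12.

12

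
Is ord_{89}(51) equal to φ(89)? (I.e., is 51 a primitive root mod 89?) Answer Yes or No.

φ(89) = 89 − 1 = 88 = 2^3 · 11.
51 is a primitive root mod 89 iff 51^(φ(89)/q) ≢ 1 for every prime q | φ(89), i.e. q ∈ {2, 11}.
51^44 ≡ 88 (mod 89)  [q = 2: ≢ 1 ✓]
51^8 ≡ 67 (mod 89)  [q = 11: ≢ 1 ✓]
None equal 1, so ord_89(51) = 88: 51 is a primitive root.

Yes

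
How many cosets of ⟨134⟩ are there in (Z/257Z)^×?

The order of 134 must divide φ(257) = 257 − 1 = 256 = 2^8.
Divisors of 256: 1, 2, 4, 8, 16, 32, 64, 128, 256.
Test each divisor d:
134^1 ≡ 134 (mod 257)
134^2 ≡ 223 (mod 257)
134^4 ≡ 128 (mod 257)
134^8 ≡ 193 (mod 257)
134^16 ≡ 241 (mod 257)
134^32 ≡ 256 (mod 257)
134^64 ≡ 1 (mod 257) ✓
So ord_257(134) = 64, hence |⟨134⟩| = 64.
[(Z/257Z)^× : ⟨134⟩] = 256/64 = 4.

4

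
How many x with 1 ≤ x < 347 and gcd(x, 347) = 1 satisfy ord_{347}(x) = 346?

172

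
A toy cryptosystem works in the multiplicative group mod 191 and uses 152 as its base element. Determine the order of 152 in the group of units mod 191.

10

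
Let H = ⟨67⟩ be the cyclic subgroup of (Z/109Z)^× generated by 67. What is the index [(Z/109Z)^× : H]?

1

By Lagrange's theorem, ord_109(67) divides φ(109) = 109 − 1 = 108 = 2^2 · 3^3.
Divisors of 108: 1, 2, 3, 4, 6, 9, 12, 18, 27, 36, 54, 108.
Evaluate successive powers at the divisors of 108:
67^1 ≡ 67
67^2 ≡ 20
67^3 ≡ 32
67^4 ≡ 73
67^6 ≡ 43
67^9 ≡ 68
67^12 ≡ 105
67^18 ≡ 46
67^27 ≡ 76
67^36 ≡ 45
67^54 ≡ 108
67^108 ≡ 1
Thus |⟨67⟩| = ord(67) = 108.
Index = |(Z/109Z)^×| / |⟨67⟩| = 108 / 108 = 1.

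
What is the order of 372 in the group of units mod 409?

ord(372) | φ(409) = 409 − 1 = 408 = 2^3 · 3 · 17.
Divisors of 408: 1, 2, 3, 4, 6, 8, 12, 17, 24, 34, 51, 68, 102, 136, 204, 408.
Check 372^d mod 409 for each divisor in increasing order:
372^1 ≡ 372 (mod 409)
372^2 ≡ 142 (mod 409)
372^3 ≡ 63 (mod 409)
372^4 ≡ 123 (mod 409)
372^6 ≡ 288 (mod 409)
372^8 ≡ 405 (mod 409)
372^12 ≡ 326 (mod 409)
372^17 ≡ 226 (mod 409)
372^24 ≡ 345 (mod 409)
372^34 ≡ 360 (mod 409)
372^51 ≡ 378 (mod 409)
372^68 ≡ 356 (mod 409)
372^102 ≡ 143 (mod 409)
372^136 ≡ 355 (mod 409)
372^204 ≡ 408 (mod 409)
372^408 ≡ 1 (mod 409) ✓
Therefore the multiplicative order of 372 modulo 409 is 408.

408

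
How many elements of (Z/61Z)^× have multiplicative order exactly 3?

φ(61) = 61 − 1 = 60 = 2^2 · 3 · 5.
In a cyclic group of order 60, there are φ(d) elements of order d for each divisor d of 60, and zero for non-divisors.
3 | 60, and φ(3) = 3 − 1 = 2.

2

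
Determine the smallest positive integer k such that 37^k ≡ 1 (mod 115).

44

Since 37 ∈ (Z/115Z)^×, its order divides φ(115) = φ(5·23) = (5−1)·(23−1) = 4·22 = 88 = 2^3 · 11.
Divisors of 88: 1, 2, 4, 8, 11, 22, 44, 88.
Test each divisor d:
37^1 ≡ 37
37^2 ≡ 104
37^4 ≡ 6
37^8 ≡ 36
37^11 ≡ 68
37^22 ≡ 24
37^44 ≡ 1
So ord_115(37) = 44.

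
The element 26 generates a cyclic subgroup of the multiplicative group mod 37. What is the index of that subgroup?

12

The order of 26 must divide φ(37) = 37 − 1 = 36 = 2^2 · 3^2.
Divisors of 36: 1, 2, 3, 4, 6, 9, 12, 18, 36.
Evaluate successive powers at the divisors of 36:
26^1 ≡ 26 (mod 37)
26^2 ≡ 10 (mod 37)
26^3 ≡ 1 (mod 37) ✓
Thus |⟨26⟩| = ord(26) = 3.
[(Z/37Z)^× : ⟨26⟩] = 36/3 = 12.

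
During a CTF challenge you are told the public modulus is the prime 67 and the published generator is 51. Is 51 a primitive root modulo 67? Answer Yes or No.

φ(67) = 67 − 1 = 66 = 2 · 3 · 11.
It suffices to check that the order of 51 is not a proper divisor of 66: compute 51^(66/q) for q ∈ {2, 3, 11}.
51^33 ≡ 66 (mod 67)  [q = 2: ≢ 1 ✓]
51^22 ≡ 37 (mod 67)  [q = 3: ≢ 1 ✓]
51^6 ≡ 14 (mod 67)  [q = 11: ≢ 1 ✓]
None equal 1, so ord_67(51) = 66: 51 is a primitive root.

Yes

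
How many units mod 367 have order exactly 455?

0

φ(367) = 367 − 1 = 366 = 2 · 3 · 61.
Since (Z/367Z)^× is cyclic of order 366, the number of elements of order d is φ(d) when d | 366 and 0 otherwise.
455 does not divide 366, so no element of (Z/367Z)^× has order 455.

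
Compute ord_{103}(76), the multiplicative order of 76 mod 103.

17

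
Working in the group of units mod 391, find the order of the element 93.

8

The order of 93 must divide φ(391) = φ(17·23) = (17−1)·(23−1) = 16·22 = 352 = 2^5 · 11.
Divisors of 352: 1, 2, 4, 8, 11, 16, 22, 32, 44, 88, 176, 352.
Compute 93^d (mod 391) for the divisors d until we hit 1:
93^1 ≡ 93 (mod 391)
93^2 ≡ 47 (mod 391)
93^4 ≡ 254 (mod 391)
93^8 ≡ 1 (mod 391) ✓
So ord_391(93) = 8.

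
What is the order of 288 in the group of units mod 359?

179

By Lagrange's theorem, ord_359(288) divides φ(359) = 359 − 1 = 358 = 2 · 179.
Divisors of 358: 1, 2, 179, 358.
Evaluate successive powers at the divisors of 358:
288^1 ≡ 288
288^2 ≡ 15
288^179 ≡ 1
Hence ord(288) = 179.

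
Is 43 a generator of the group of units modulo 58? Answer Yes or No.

Yes

φ(58) = φ(2)·φ(29) = 1·28 = 28 = 2^2 · 7.
An element g generates (Z/58Z)^× iff g^(28/q) ≢ 1 (mod 58) for each prime q ∈ {2, 7}.
43^14 ≡ 57 (mod 58)  [q = 2: ≢ 1 ✓]
43^4 ≡ 49 (mod 58)  [q = 7: ≢ 1 ✓]
Every test exponent gives a nontrivial residue, hence 43 generates the full group.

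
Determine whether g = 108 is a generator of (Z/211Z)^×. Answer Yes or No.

φ(211) = 211 − 1 = 210 = 2 · 3 · 5 · 7.
108 is a primitive root mod 211 iff 108^(φ(211)/q) ≢ 1 for every prime q | φ(211), i.e. q ∈ {2, 3, 5, 7}.
108^105 ≡ 210 (mod 211)  [q = 2: ≢ 1 ✓]
108^70 ≡ 14 (mod 211)  [q = 3: ≢ 1 ✓]
108^42 ≡ 107 (mod 211)  [q = 5: ≢ 1 ✓]
108^30 ≡ 199 (mod 211)  [q = 7: ≢ 1 ✓]
All checks pass, so 108 has order 210 and is a primitive root modulo 211.

Yes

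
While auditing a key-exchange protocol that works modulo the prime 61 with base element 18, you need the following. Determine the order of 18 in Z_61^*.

60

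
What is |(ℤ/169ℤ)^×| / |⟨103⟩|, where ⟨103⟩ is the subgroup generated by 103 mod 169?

6

Since 103 ∈ (Z/169Z)^×, its order divides φ(169) = φ(13^2) = 13·(13−1) = 156 = 2^2 · 3 · 13.
Divisors of 156: 1, 2, 3, 4, 6, 12, 13, 26, 39, 52, 78, 156.
Test each divisor d:
103^1 ≡ 103 (mod 169)
103^2 ≡ 131 (mod 169)
103^3 ≡ 142 (mod 169)
103^4 ≡ 92 (mod 169)
103^6 ≡ 53 (mod 169)
103^12 ≡ 105 (mod 169)
103^13 ≡ 168 (mod 169)
103^26 ≡ 1 (mod 169) ✓
Thus |⟨103⟩| = ord(103) = 26.
The index is φ(169) / ord(103) = 156 / 26 = 6.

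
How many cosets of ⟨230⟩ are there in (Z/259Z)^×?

By Lagrange's theorem, ord_259(230) divides φ(259) = φ(7·37) = (7−1)·(37−1) = 6·36 = 216 = 2^3 · 3^3.
Divisors of 216: 1, 2, 3, 4, 6, 8, 9, 12, 18, 24, 27, 36, 54, 72, 108, 216.
Evaluate successive powers at the divisors of 216:
230^1 ≡ 230
230^2 ≡ 64
230^3 ≡ 216
230^4 ≡ 211
230^6 ≡ 36
230^8 ≡ 232
230^9 ≡ 6
230^12 ≡ 1
So ord_259(230) = 12, hence |⟨230⟩| = 12.
[(Z/259Z)^× : ⟨230⟩] = 216/12 = 18.

18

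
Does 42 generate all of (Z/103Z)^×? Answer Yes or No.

No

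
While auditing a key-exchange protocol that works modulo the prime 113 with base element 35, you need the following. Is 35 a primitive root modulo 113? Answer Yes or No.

φ(113) = 113 − 1 = 112 = 2^4 · 7.
35 is a primitive root mod 113 iff 35^(φ(113)/q) ≢ 1 for every prime q | φ(113), i.e. q ∈ {2, 7}.
35^56 ≡ 112 (mod 113)  [q = 2: ≢ 1 ✓]
35^16 ≡ 1 (mod 113)  [q = 7: ≡ 1 ✗]
Since 35^16 ≡ 1, the order of 35 divides 16 < 112, so 35 is not a primitive root.

No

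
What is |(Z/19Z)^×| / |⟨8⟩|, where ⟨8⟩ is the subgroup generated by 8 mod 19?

Since 8 ∈ (Z/19Z)^×, its order divides φ(19) = 19 − 1 = 18 = 2 · 3^2.
Divisors of 18: 1, 2, 3, 6, 9, 18.
Check 8^d mod 19 for each divisor in increasing order:
8^1 ≡ 8
8^2 ≡ 7
8^3 ≡ 18
8^6 ≡ 1
So ord_19(8) = 6, hence |⟨8⟩| = 6.
The index is φ(19) / ord(8) = 18 / 6 = 3.

3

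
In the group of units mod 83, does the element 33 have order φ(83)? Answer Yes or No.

φ(83) = 83 − 1 = 82 = 2 · 41.
An element g generates (Z/83Z)^× iff g^(82/q) ≢ 1 (mod 83) for each prime q ∈ {2, 41}.
33^41 ≡ 1 (mod 83)  [q = 2: ≡ 1 ✗]
33^2 ≡ 10 (mod 83)  [q = 41: ≢ 1 ✓]
33^41 ≡ 1 shows ord(33) | 41, strictly less than φ(83); not a primitive root.

No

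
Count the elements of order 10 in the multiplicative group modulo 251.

φ(251) = 251 − 1 = 250 = 2 · 5^3.
(Z/251Z)^× is cyclic (|G| = 250); a cyclic group of order m has exactly φ(d) elements of each order d | m, and none otherwise.
10 = 2 · 5 divides 250, and φ(10) = 4.

4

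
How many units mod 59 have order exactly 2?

φ(59) = 59 − 1 = 58 = 2 · 29.
Since (Z/59Z)^× is cyclic of order 58, the number of elements of order d is φ(d) when d | 58 and 0 otherwise.
2 | 58, and φ(2) = 2 − 1 = 1.

1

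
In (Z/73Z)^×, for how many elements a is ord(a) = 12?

φ(73) = 73 − 1 = 72 = 2^3 · 3^2.
Since (Z/73Z)^× is cyclic of order 72, the number of elements of order d is φ(d) when d | 72 and 0 otherwise.
12 = 2^2 · 3 divides 72, and φ(12) = 4.

4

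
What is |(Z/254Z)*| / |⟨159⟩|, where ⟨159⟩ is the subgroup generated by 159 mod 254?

18

ord(159) | φ(254) = φ(2)·φ(127) = 1·126 = 126 = 2 · 3^2 · 7.
Divisors of 126: 1, 2, 3, 6, 7, 9, 14, 18, 21, 42, 63, 126.
Evaluate successive powers at the divisors of 126:
159^1 ≡ 159 (mod 254)
159^2 ≡ 135 (mod 254)
159^3 ≡ 129 (mod 254)
159^6 ≡ 131 (mod 254)
159^7 ≡ 1 (mod 254) ✓
The order of 159 is 7, so the subgroup it generates has 7 elements.
[(Z/254Z)^× : ⟨159⟩] = 126/7 = 18.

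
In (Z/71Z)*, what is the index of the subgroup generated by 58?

By Lagrange's theorem, ord_71(58) divides φ(71) = 71 − 1 = 70 = 2 · 5 · 7.
Divisors of 70: 1, 2, 5, 7, 10, 14, 35, 70.
Check 58^d mod 71 for each divisor in increasing order:
58^1 ≡ 58 (mod 71)
58^2 ≡ 27 (mod 71)
58^5 ≡ 37 (mod 71)
58^7 ≡ 5 (mod 71)
58^10 ≡ 20 (mod 71)
58^14 ≡ 25 (mod 71)
58^35 ≡ 1 (mod 71) ✓
So ord_71(58) = 35, hence |⟨58⟩| = 35.
[(Z/71Z)^× : ⟨58⟩] = 70/35 = 2.

2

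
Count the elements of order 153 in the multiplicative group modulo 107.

0

φ(107) = 107 − 1 = 106 = 2 · 53.
In a cyclic group of order 106, there are φ(d) elements of order d for each divisor d of 106, and zero for non-divisors.
Since 153 ∤ 106, the count is 0.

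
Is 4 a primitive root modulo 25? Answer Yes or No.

No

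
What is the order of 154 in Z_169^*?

156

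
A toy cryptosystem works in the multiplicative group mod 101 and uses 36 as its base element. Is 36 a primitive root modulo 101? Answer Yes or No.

φ(101) = 101 − 1 = 100 = 2^2 · 5^2.
It suffices to check that the order of 36 is not a proper divisor of 100: compute 36^(100/q) for q ∈ {2, 5}.
36^50 ≡ 1 (mod 101)  [q = 2: ≡ 1 ✗]
36^20 ≡ 1 (mod 101)  [q = 5: ≡ 1 ✗]
36^50 ≡ 1 shows ord(36) | 50, strictly less than φ(101); not a primitive root.

No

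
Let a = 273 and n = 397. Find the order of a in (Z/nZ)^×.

ord(273) | φ(397) = 397 − 1 = 396 = 2^2 · 3^2 · 11.
Divisors of 396: 1, 2, 3, 4, 6, 9, 11, 12, 18, 22, 33, 36, 44, 66, 99, 132, 198, 396.
Evaluate successive powers at the divisors of 396:
273^1 ≡ 273
273^2 ≡ 290
273^3 ≡ 167
273^4 ≡ 333
273^6 ≡ 99
273^9 ≡ 256
273^11 ≡ 1
Hence ord(273) = 11.

11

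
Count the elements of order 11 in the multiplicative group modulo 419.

φ(419) = 419 − 1 = 418 = 2 · 11 · 19.
Since (Z/419Z)^× is cyclic of order 418, the number of elements of order d is φ(d) when d | 418 and 0 otherwise.
11 | 418, and φ(11) = 11 − 1 = 10.

10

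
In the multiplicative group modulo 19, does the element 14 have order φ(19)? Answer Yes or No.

φ(19) = 19 − 1 = 18 = 2 · 3^2.
14 is a primitive root mod 19 iff 14^(φ(19)/q) ≢ 1 for every prime q | φ(19), i.e. q ∈ {2, 3}.
14^9 ≡ 18 (mod 19)  [q = 2: ≢ 1 ✓]
14^6 ≡ 7 (mod 19)  [q = 3: ≢ 1 ✓]
Every test exponent gives a nontrivial residue, hence 14 generates the full group.

Yes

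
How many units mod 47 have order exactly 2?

1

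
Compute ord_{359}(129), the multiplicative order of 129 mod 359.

358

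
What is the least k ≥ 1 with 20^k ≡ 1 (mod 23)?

22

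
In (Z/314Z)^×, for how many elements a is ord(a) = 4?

φ(314) = φ(2)·φ(157) = 1·156 = 156 = 2^2 · 3 · 13.
(Z/314Z)^× is cyclic (|G| = 156); a cyclic group of order m has exactly φ(d) elements of each order d | m, and none otherwise.
4 = 2^2 divides 156, and φ(4) = 2.

2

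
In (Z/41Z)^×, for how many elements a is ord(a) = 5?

φ(41) = 41 − 1 = 40 = 2^3 · 5.
Since (Z/41Z)^× is cyclic of order 40, the number of elements of order d is φ(d) when d | 40 and 0 otherwise.
5 | 40, and φ(5) = 5 − 1 = 4.

4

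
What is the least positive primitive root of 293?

φ(293) = 293 − 1 = 292 = 2^2 · 73.
g is a primitive root iff g^(292/q) ≢ 1 (mod 293) for each prime q ∈ {2, 73}.
g = 2: 2^146 ≡ 292; 2^4 ≡ 16 — none is 1, so 2 is a primitive root.
So 2 is the smallest generator of (Z/293Z)^×.

2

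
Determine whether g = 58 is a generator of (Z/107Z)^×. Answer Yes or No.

φ(107) = 107 − 1 = 106 = 2 · 53.
Test 58^(106/q) mod 107 for each prime factor q of 106:
58^53 ≡ 106 (mod 107)  [q = 2: ≢ 1 ✓]
58^2 ≡ 47 (mod 107)  [q = 53: ≢ 1 ✓]
Every test exponent gives a nontrivial residue, hence 58 generates the full group.

Yes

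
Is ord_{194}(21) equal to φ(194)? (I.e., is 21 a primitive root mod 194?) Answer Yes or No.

Yes

φ(194) = φ(2)·φ(97) = 1·96 = 96 = 2^5 · 3.
21 is a primitive root mod 194 iff 21^(φ(194)/q) ≢ 1 for every prime q | φ(194), i.e. q ∈ {2, 3}.
21^48 ≡ 193 (mod 194)  [q = 2: ≢ 1 ✓]
21^32 ≡ 61 (mod 194)  [q = 3: ≢ 1 ✓]
Every test exponent gives a nontrivial residue, hence 21 generates the full group.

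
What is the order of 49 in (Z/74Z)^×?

9

Since 49 ∈ (Z/74Z)^×, its order divides φ(74) = φ(2)·φ(37) = 1·36 = 36 = 2^2 · 3^2.
Divisors of 36: 1, 2, 3, 4, 6, 9, 12, 18, 36.
Test each divisor d:
49^1 ≡ 49 (mod 74)
49^2 ≡ 33 (mod 74)
49^3 ≡ 63 (mod 74)
49^4 ≡ 53 (mod 74)
49^6 ≡ 47 (mod 74)
49^9 ≡ 1 (mod 74) ✓
Therefore the multiplicative order of 49 modulo 74 is 9.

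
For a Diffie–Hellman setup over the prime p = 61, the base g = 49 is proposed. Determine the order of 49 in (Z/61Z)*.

30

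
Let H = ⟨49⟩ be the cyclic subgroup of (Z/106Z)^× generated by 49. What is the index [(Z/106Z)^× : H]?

4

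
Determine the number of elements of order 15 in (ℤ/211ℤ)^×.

8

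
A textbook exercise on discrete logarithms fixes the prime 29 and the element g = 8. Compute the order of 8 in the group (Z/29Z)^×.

28

By Lagrange's theorem, ord_29(8) divides φ(29) = 29 − 1 = 28 = 2^2 · 7.
Divisors of 28: 1, 2, 4, 7, 14, 28.
Check 8^d mod 29 for each divisor in increasing order:
8^1 ≡ 8 (mod 29)
8^2 ≡ 6 (mod 29)
8^4 ≡ 7 (mod 29)
8^7 ≡ 17 (mod 29)
8^14 ≡ 28 (mod 29)
8^28 ≡ 1 (mod 29) ✓
Hence ord(8) = 28.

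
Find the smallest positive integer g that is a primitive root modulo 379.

2

φ(379) = 379 − 1 = 378 = 2 · 3^3 · 7.
Test candidates g = 2, 3, … against the prime factors q ∈ {2, 3, 7} of φ(379): g is a generator iff g^(378/q) ≢ 1 for every such q.
g = 2: 2^189 ≡ 378; 2^126 ≡ 327; 2^54 ≡ 125 — none is 1, so 2 is a primitive root.
So 2 is the smallest generator of (Z/379Z)^×.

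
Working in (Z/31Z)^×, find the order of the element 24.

By Lagrange's theorem, ord_31(24) divides φ(31) = 31 − 1 = 30 = 2 · 3 · 5.
Divisors of 30: 1, 2, 3, 5, 6, 10, 15, 30.
Evaluate successive powers at the divisors of 30:
24^1 ≡ 24 (mod 31)
24^2 ≡ 18 (mod 31)
24^3 ≡ 29 (mod 31)
24^5 ≡ 26 (mod 31)
24^6 ≡ 4 (mod 31)
24^10 ≡ 25 (mod 31)
24^15 ≡ 30 (mod 31)
24^30 ≡ 1 (mod 31) ✓
The smallest such exponent is 30, so the order of 24 is 30.

30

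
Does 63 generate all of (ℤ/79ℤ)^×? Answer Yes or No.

Yes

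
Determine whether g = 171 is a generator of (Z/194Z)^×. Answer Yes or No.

Yes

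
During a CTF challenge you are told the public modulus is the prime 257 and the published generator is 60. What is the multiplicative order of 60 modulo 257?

ord(60) | φ(257) = 257 − 1 = 256 = 2^8.
Divisors of 256: 1, 2, 4, 8, 16, 32, 64, 128, 256.
Check 60^d mod 257 for each divisor in increasing order:
60^1 ≡ 60
60^2 ≡ 2
60^4 ≡ 4
60^8 ≡ 16
60^16 ≡ 256
60^32 ≡ 1
So ord_257(60) = 32.

32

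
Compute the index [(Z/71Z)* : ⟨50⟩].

2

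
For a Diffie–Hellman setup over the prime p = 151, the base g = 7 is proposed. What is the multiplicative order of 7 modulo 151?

150

By Lagrange's theorem, ord_151(7) divides φ(151) = 151 − 1 = 150 = 2 · 3 · 5^2.
Divisors of 150: 1, 2, 3, 5, 6, 10, 15, 25, 30, 50, 75, 150.
Evaluate successive powers at the divisors of 150:
7^1 ≡ 7 (mod 151)
7^2 ≡ 49 (mod 151)
7^3 ≡ 41 (mod 151)
7^5 ≡ 46 (mod 151)
7^6 ≡ 20 (mod 151)
7^10 ≡ 2 (mod 151)
7^15 ≡ 92 (mod 151)
7^25 ≡ 33 (mod 151)
7^30 ≡ 8 (mod 151)
7^50 ≡ 32 (mod 151)
7^75 ≡ 150 (mod 151)
7^150 ≡ 1 (mod 151) ✓
Therefore the multiplicative order of 7 modulo 151 is 150.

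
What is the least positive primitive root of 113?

φ(113) = 113 − 1 = 112 = 2^4 · 7.
g is a primitive root iff g^(112/q) ≢ 1 (mod 113) for each prime q ∈ {2, 7}.
g = 2: 2^56 ≡ 1 — hits 1, so not a primitive root.
g = 3: 3^56 ≡ 112; 3^16 ≡ 49 — none is 1, so 3 is a primitive root.
The smallest primitive root modulo 113 is 3.

3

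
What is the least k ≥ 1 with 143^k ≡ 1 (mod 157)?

By Lagrange's theorem, ord_157(143) divides φ(157) = 157 − 1 = 156 = 2^2 · 3 · 13.
Divisors of 156: 1, 2, 3, 4, 6, 12, 13, 26, 39, 52, 78, 156.
Test each divisor d:
143^1 ≡ 143 (mod 157)
143^2 ≡ 39 (mod 157)
143^3 ≡ 82 (mod 157)
143^4 ≡ 108 (mod 157)
143^6 ≡ 130 (mod 157)
143^12 ≡ 101 (mod 157)
143^13 ≡ 156 (mod 157)
143^26 ≡ 1 (mod 157) ✓
So ord_157(143) = 26.

26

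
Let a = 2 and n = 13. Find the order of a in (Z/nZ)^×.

12

Since 2 ∈ (Z/13Z)^×, its order divides φ(13) = 13 − 1 = 12 = 2^2 · 3.
Divisors of 12: 1, 2, 3, 4, 6, 12.
Compute 2^d (mod 13) for the divisors d until we hit 1:
2^1 ≡ 2 (mod 13)
2^2 ≡ 4 (mod 13)
2^3 ≡ 8 (mod 13)
2^4 ≡ 3 (mod 13)
2^6 ≡ 12 (mod 13)
2^12 ≡ 1 (mod 13) ✓
The smallest such exponent is 12, so the order of 2 is 12.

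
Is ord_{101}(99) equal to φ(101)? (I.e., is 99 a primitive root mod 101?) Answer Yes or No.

φ(101) = 101 − 1 = 100 = 2^2 · 5^2.
Test 99^(100/q) mod 101 for each prime factor q of 100:
99^50 ≡ 100 (mod 101)  [q = 2: ≢ 1 ✓]
99^20 ≡ 95 (mod 101)  [q = 5: ≢ 1 ✓]
None equal 1, so ord_101(99) = 100: 99 is a primitive root.

Yes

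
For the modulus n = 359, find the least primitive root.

7

φ(359) = 359 − 1 = 358 = 2 · 179.
g is a primitive root iff g^(358/q) ≢ 1 (mod 359) for each prime q ∈ {2, 179}.
g = 2: 2^179 ≡ 1 — hits 1, so not a primitive root.
g = 3: 3^179 ≡ 1 — hits 1, so not a primitive root.
g = 4: 4^179 ≡ 1 — hits 1, so not a primitive root.
g = 5: 5^179 ≡ 1 — hits 1, so not a primitive root.
g = 6: 6^179 ≡ 1 — hits 1, so not a primitive root.
g = 7: 7^179 ≡ 358; 7^2 ≡ 49 — none is 1, so 7 is a primitive root.
So 7 is the smallest generator of (Z/359Z)^×.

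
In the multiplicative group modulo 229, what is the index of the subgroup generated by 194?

1

Since 194 ∈ (Z/229Z)^×, its order divides φ(229) = 229 − 1 = 228 = 2^2 · 3 · 19.
Divisors of 228: 1, 2, 3, 4, 6, 12, 19, 38, 57, 76, 114, 228.
Test each divisor d:
194^1 ≡ 194 (mod 229)
194^2 ≡ 80 (mod 229)
194^3 ≡ 177 (mod 229)
194^4 ≡ 217 (mod 229)
194^6 ≡ 185 (mod 229)
194^12 ≡ 104 (mod 229)
194^19 ≡ 89 (mod 229)
194^38 ≡ 135 (mod 229)
194^57 ≡ 107 (mod 229)
194^76 ≡ 134 (mod 229)
194^114 ≡ 228 (mod 229)
194^228 ≡ 1 (mod 229) ✓
So ord_229(194) = 228, hence |⟨194⟩| = 228.
Index = |(Z/229Z)^×| / |⟨194⟩| = 228 / 228 = 1.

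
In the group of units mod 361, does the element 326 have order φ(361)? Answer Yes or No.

φ(361) = φ(19^2) = 19·(19−1) = 342 = 2 · 3^2 · 19.
Test 326^(342/q) mod 361 for each prime factor q of 342:
326^171 ≡ 360 (mod 361)  [q = 2: ≢ 1 ✓]
326^114 ≡ 292 (mod 361)  [q = 3: ≢ 1 ✓]
326^18 ≡ 115 (mod 361)  [q = 19: ≢ 1 ✓]
None equal 1, so ord_361(326) = 342: 326 is a primitive root.

Yes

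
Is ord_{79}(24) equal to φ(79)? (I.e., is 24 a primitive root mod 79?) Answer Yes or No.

No

φ(79) = 79 − 1 = 78 = 2 · 3 · 13.
An element g generates (Z/79Z)^× iff g^(78/q) ≢ 1 (mod 79) for each prime q ∈ {2, 3, 13}.
24^39 ≡ 78 (mod 79)  [q = 2: ≢ 1 ✓]
24^26 ≡ 23 (mod 79)  [q = 3: ≢ 1 ✓]
24^6 ≡ 1 (mod 79)  [q = 13: ≡ 1 ✗]
The check at q = 13 fails, so 24 generates a proper subgroup.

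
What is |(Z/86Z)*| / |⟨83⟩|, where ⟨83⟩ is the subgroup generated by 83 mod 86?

2

ord(83) | φ(86) = φ(2)·φ(43) = 1·42 = 42 = 2 · 3 · 7.
Divisors of 42: 1, 2, 3, 6, 7, 14, 21, 42.
Compute 83^d (mod 86) for the divisors d until we hit 1:
83^1 ≡ 83
83^2 ≡ 9
83^3 ≡ 59
83^6 ≡ 41
83^7 ≡ 49
83^14 ≡ 79
83^21 ≡ 1
The order of 83 is 21, so the subgroup it generates has 21 elements.
Index = |(Z/86Z)^×| / |⟨83⟩| = 42 / 21 = 2.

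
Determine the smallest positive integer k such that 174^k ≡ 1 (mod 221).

4

The order of 174 must divide φ(221) = φ(13·17) = (13−1)·(17−1) = 12·16 = 192 = 2^6 · 3.
Divisors of 192: 1, 2, 3, 4, 6, 8, 12, 16, 24, 32, 48, 64, 96, 192.
Compute 174^d (mod 221) for the divisors d until we hit 1:
174^1 ≡ 174 (mod 221)
174^2 ≡ 220 (mod 221)
174^3 ≡ 47 (mod 221)
174^4 ≡ 1 (mod 221) ✓
Therefore the multiplicative order of 174 modulo 221 is 4.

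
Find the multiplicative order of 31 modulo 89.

ord(31) | φ(89) = 89 − 1 = 88 = 2^3 · 11.
Divisors of 88: 1, 2, 4, 8, 11, 22, 44, 88.
Evaluate successive powers at the divisors of 88:
31^1 ≡ 31 (mod 89)
31^2 ≡ 71 (mod 89)
31^4 ≡ 57 (mod 89)
31^8 ≡ 45 (mod 89)
31^11 ≡ 77 (mod 89)
31^22 ≡ 55 (mod 89)
31^44 ≡ 88 (mod 89)
31^88 ≡ 1 (mod 89) ✓
Therefore the multiplicative order of 31 modulo 89 is 88.

88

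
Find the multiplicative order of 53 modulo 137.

136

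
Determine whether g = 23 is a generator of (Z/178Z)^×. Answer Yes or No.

Yes

φ(178) = φ(2)·φ(89) = 1·88 = 88 = 2^3 · 11.
An element g generates (Z/178Z)^× iff g^(88/q) ≢ 1 (mod 178) for each prime q ∈ {2, 11}.
23^44 ≡ 177 (mod 178)  [q = 2: ≢ 1 ✓]
23^8 ≡ 91 (mod 178)  [q = 11: ≢ 1 ✓]
None equal 1, so ord_178(23) = 88: 23 is a primitive root.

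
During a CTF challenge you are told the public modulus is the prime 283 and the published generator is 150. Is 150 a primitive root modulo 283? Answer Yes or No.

φ(283) = 283 − 1 = 282 = 2 · 3 · 47.
It suffices to check that the order of 150 is not a proper divisor of 282: compute 150^(282/q) for q ∈ {2, 3, 47}.
150^141 ≡ 1 (mod 283)  [q = 2: ≡ 1 ✗]
150^94 ≡ 44 (mod 283)  [q = 3: ≢ 1 ✓]
150^6 ≡ 251 (mod 283)  [q = 47: ≢ 1 ✓]
Since 150^141 ≡ 1, the order of 150 divides 141 < 282, so 150 is not a primitive root.

No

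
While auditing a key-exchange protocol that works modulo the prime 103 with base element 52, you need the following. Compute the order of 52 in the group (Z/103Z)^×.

ord(52) | φ(103) = 103 − 1 = 102 = 2 · 3 · 17.
Divisors of 102: 1, 2, 3, 6, 17, 34, 51, 102.
Check 52^d mod 103 for each divisor in increasing order:
52^1 ≡ 52 (mod 103)
52^2 ≡ 26 (mod 103)
52^3 ≡ 13 (mod 103)
52^6 ≡ 66 (mod 103)
52^17 ≡ 46 (mod 103)
52^34 ≡ 56 (mod 103)
52^51 ≡ 1 (mod 103) ✓
So ord_103(52) = 51.

51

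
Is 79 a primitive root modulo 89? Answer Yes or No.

No

φ(89) = 89 − 1 = 88 = 2^3 · 11.
An element g generates (Z/89Z)^× iff g^(88/q) ≢ 1 (mod 89) for each prime q ∈ {2, 11}.
79^44 ≡ 1 (mod 89)  [q = 2: ≡ 1 ✗]
79^8 ≡ 45 (mod 89)  [q = 11: ≢ 1 ✓]
The check at q = 2 fails, so 79 generates a proper subgroup.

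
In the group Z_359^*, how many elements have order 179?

178

φ(359) = 359 − 1 = 358 = 2 · 179.
(Z/359Z)^× is cyclic (|G| = 358); a cyclic group of order m has exactly φ(d) elements of each order d | m, and none otherwise.
179 | 358, and φ(179) = 179 − 1 = 178.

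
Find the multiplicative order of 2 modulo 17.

8

ord(2) | φ(17) = 17 − 1 = 16 = 2^4.
Divisors of 16: 1, 2, 4, 8, 16.
Check 2^d mod 17 for each divisor in increasing order:
2^1 ≡ 2
2^2 ≡ 4
2^4 ≡ 16
2^8 ≡ 1
Therefore the multiplicative order of 2 modulo 17 is 8.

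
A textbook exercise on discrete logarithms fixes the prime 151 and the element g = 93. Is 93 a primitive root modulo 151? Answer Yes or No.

φ(151) = 151 − 1 = 150 = 2 · 3 · 5^2.
93 is a primitive root mod 151 iff 93^(φ(151)/q) ≢ 1 for every prime q | φ(151), i.e. q ∈ {2, 3, 5}.
93^75 ≡ 150 (mod 151)  [q = 2: ≢ 1 ✓]
93^50 ≡ 32 (mod 151)  [q = 3: ≢ 1 ✓]
93^30 ≡ 64 (mod 151)  [q = 5: ≢ 1 ✓]
None equal 1, so ord_151(93) = 150: 93 is a primitive root.

Yes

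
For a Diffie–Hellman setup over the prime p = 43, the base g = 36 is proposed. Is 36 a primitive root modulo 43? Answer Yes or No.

No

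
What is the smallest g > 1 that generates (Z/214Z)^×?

5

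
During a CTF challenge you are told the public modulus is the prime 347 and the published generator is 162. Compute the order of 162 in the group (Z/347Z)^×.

ord(162) | φ(347) = 347 − 1 = 346 = 2 · 173.
Divisors of 346: 1, 2, 173, 346.
Compute 162^d (mod 347) for the divisors d until we hit 1:
162^1 ≡ 162
162^2 ≡ 219
162^173 ≡ 346
162^346 ≡ 1
So ord_347(162) = 346.

346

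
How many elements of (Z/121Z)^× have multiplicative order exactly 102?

φ(121) = φ(11^2) = 11·(11−1) = 110 = 2 · 5 · 11.
Since (Z/121Z)^× is cyclic of order 110, the number of elements of order d is φ(d) when d | 110 and 0 otherwise.
Since 102 ∤ 110, the count is 0.

0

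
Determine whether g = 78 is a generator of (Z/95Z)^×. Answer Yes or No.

95 = 5 · 19 is a product of two distinct odd primes, so (Z/95Z)^× ≅ (Z/5Z)^× × (Z/19Z)^× is not cyclic.
No primitive root modulo 95 exists; in particular 78 is not one.

No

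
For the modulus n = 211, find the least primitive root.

φ(211) = 211 − 1 = 210 = 2 · 3 · 5 · 7.
g is a primitive root iff g^(210/q) ≢ 1 (mod 211) for each prime q ∈ {2, 3, 5, 7}.
g = 2: 2^105 ≡ 210; 2^70 ≡ 196; 2^42 ≡ 107; 2^30 ≡ 171 — none is 1, so 2 is a primitive root.
The smallest primitive root modulo 211 is 2.

2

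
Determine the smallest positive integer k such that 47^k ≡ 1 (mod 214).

ord(47) | φ(214) = φ(2)·φ(107) = 1·106 = 106 = 2 · 53.
Divisors of 106: 1, 2, 53, 106.
Evaluate successive powers at the divisors of 106:
47^1 ≡ 47 (mod 214)
47^2 ≡ 69 (mod 214)
47^53 ≡ 1 (mod 214) ✓
Hence ord(47) = 53.

53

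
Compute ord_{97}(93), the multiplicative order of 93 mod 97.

Since 93 ∈ (Z/97Z)^×, its order divides φ(97) = 97 − 1 = 96 = 2^5 · 3.
Divisors of 96: 1, 2, 3, 4, 6, 8, 12, 16, 24, 32, 48, 96.
Evaluate successive powers at the divisors of 96:
93^1 ≡ 93 (mod 97)
93^2 ≡ 16 (mod 97)
93^3 ≡ 33 (mod 97)
93^4 ≡ 62 (mod 97)
93^6 ≡ 22 (mod 97)
93^8 ≡ 61 (mod 97)
93^12 ≡ 96 (mod 97)
93^16 ≡ 35 (mod 97)
93^24 ≡ 1 (mod 97) ✓
So ord_97(93) = 24.

24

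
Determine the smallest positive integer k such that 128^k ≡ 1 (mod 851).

ord(128) | φ(851) = φ(23·37) = (23−1)·(37−1) = 22·36 = 792 = 2^3 · 3^2 · 11.
Divisors of 792: 1, 2, 3, 4, 6, 8, 9, 11, 12, 18, 22, 24, 33, 36, 44, 66, 72, 88, 99, 132, 198, 264, 396, 792.
Compute 128^d (mod 851) for the divisors d until we hit 1:
128^1 ≡ 128
128^2 ≡ 215
128^3 ≡ 288
128^4 ≡ 271
128^6 ≡ 397
128^8 ≡ 255
128^9 ≡ 302
128^11 ≡ 254
128^12 ≡ 174
128^18 ≡ 147
128^22 ≡ 691
128^24 ≡ 491
128^33 ≡ 208
128^36 ≡ 334
128^44 ≡ 70
128^66 ≡ 714
128^72 ≡ 75
128^88 ≡ 645
128^99 ≡ 438
128^132 ≡ 47
128^198 ≡ 369
128^264 ≡ 507
128^396 ≡ 1
So ord_851(128) = 396.

396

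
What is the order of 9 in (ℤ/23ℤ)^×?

ord(9) | φ(23) = 23 − 1 = 22 = 2 · 11.
Divisors of 22: 1, 2, 11, 22.
Evaluate successive powers at the divisors of 22:
9^1 ≡ 9
9^2 ≡ 12
9^11 ≡ 1
So ord_23(9) = 11.

11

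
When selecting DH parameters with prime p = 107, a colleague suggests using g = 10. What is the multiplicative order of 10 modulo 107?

53

The order of 10 must divide φ(107) = 107 − 1 = 106 = 2 · 53.
Divisors of 106: 1, 2, 53, 106.
Check 10^d mod 107 for each divisor in increasing order:
10^1 ≡ 10 (mod 107)
10^2 ≡ 100 (mod 107)
10^53 ≡ 1 (mod 107) ✓
So ord_107(10) = 53.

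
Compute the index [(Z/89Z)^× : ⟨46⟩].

1

The order of 46 must divide φ(89) = 89 − 1 = 88 = 2^3 · 11.
Divisors of 88: 1, 2, 4, 8, 11, 22, 44, 88.
Evaluate successive powers at the divisors of 88:
46^1 ≡ 46 (mod 89)
46^2 ≡ 69 (mod 89)
46^4 ≡ 44 (mod 89)
46^8 ≡ 67 (mod 89)
46^11 ≡ 37 (mod 89)
46^22 ≡ 34 (mod 89)
46^44 ≡ 88 (mod 89)
46^88 ≡ 1 (mod 89) ✓
So ord_89(46) = 88, hence |⟨46⟩| = 88.
The index is φ(89) / ord(46) = 88 / 88 = 1.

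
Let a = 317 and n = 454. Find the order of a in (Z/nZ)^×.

113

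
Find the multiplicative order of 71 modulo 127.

The order of 71 must divide φ(127) = 127 − 1 = 126 = 2 · 3^2 · 7.
Divisors of 126: 1, 2, 3, 6, 7, 9, 14, 18, 21, 42, 63, 126.
Compute 71^d (mod 127) for the divisors d until we hit 1:
71^1 ≡ 71
71^2 ≡ 88
71^3 ≡ 25
71^6 ≡ 117
71^7 ≡ 52
71^9 ≡ 4
71^14 ≡ 37
71^18 ≡ 16
71^21 ≡ 19
71^42 ≡ 107
71^63 ≡ 1
The smallest such exponent is 63, so the order of 71 is 63.

63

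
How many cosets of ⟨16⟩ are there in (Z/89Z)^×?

8

By Lagrange's theorem, ord_89(16) divides φ(89) = 89 − 1 = 88 = 2^3 · 11.
Divisors of 88: 1, 2, 4, 8, 11, 22, 44, 88.
Evaluate successive powers at the divisors of 88:
16^1 ≡ 16
16^2 ≡ 78
16^4 ≡ 32
16^8 ≡ 45
16^11 ≡ 1
Thus |⟨16⟩| = ord(16) = 11.
[(Z/89Z)^× : ⟨16⟩] = 88/11 = 8.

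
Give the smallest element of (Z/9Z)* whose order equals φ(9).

φ(9) = φ(3^2) = 3·(3−1) = 6 = 2 · 3.
g is a primitive root iff g^(6/q) ≢ 1 (mod 9) for each prime q ∈ {2, 3}.
g = 2: 2^3 ≡ 8; 2^2 ≡ 4 — none is 1, so 2 is a primitive root.
Hence the least primitive root of 9 is 2.

2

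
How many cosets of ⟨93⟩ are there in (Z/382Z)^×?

1

By Lagrange's theorem, ord_382(93) divides φ(382) = φ(2)·φ(191) = 1·190 = 190 = 2 · 5 · 19.
Divisors of 190: 1, 2, 5, 10, 19, 38, 95, 190.
Evaluate successive powers at the divisors of 190:
93^1 ≡ 93
93^2 ≡ 245
93^5 ≡ 159
93^10 ≡ 69
93^19 ≡ 273
93^38 ≡ 39
93^95 ≡ 381
93^190 ≡ 1
The order of 93 is 190, so the subgroup it generates has 190 elements.
[(Z/382Z)^× : ⟨93⟩] = 190/190 = 1.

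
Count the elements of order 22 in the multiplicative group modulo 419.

10

φ(419) = 419 − 1 = 418 = 2 · 11 · 19.
(Z/419Z)^× is cyclic (|G| = 418); a cyclic group of order m has exactly φ(d) elements of each order d | m, and none otherwise.
22 = 2 · 11 divides 418, and φ(22) = 10.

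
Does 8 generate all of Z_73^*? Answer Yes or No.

φ(73) = 73 − 1 = 72 = 2^3 · 3^2.
8 is a primitive root mod 73 iff 8^(φ(73)/q) ≢ 1 for every prime q | φ(73), i.e. q ∈ {2, 3}.
8^36 ≡ 1 (mod 73)  [q = 2: ≡ 1 ✗]
8^24 ≡ 1 (mod 73)  [q = 3: ≡ 1 ✗]
Since 8^36 ≡ 1, the order of 8 divides 36 < 72, so 8 is not a primitive root.

No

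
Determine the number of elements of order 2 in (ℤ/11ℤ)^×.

φ(11) = 11 − 1 = 10 = 2 · 5.
(Z/11Z)^× is cyclic (|G| = 10); a cyclic group of order m has exactly φ(d) elements of each order d | m, and none otherwise.
2 | 10, and φ(2) = 2 − 1 = 1.

1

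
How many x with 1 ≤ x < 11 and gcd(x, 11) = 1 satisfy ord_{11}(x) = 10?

4

φ(11) = 11 − 1 = 10 = 2 · 5.
(Z/11Z)^× is cyclic (|G| = 10); a cyclic group of order m has exactly φ(d) elements of each order d | m, and none otherwise.
10 = 2 · 5 divides 10, and φ(10) = 4.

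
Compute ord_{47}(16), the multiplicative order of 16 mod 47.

23

ord(16) | φ(47) = 47 − 1 = 46 = 2 · 23.
Divisors of 46: 1, 2, 23, 46.
Evaluate successive powers at the divisors of 46:
16^1 ≡ 16 (mod 47)
16^2 ≡ 21 (mod 47)
16^23 ≡ 1 (mod 47) ✓
The smallest such exponent is 23, so the order of 16 is 23.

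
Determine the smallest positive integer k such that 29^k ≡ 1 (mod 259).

12

By Lagrange's theorem, ord_259(29) divides φ(259) = φ(7·37) = (7−1)·(37−1) = 6·36 = 216 = 2^3 · 3^3.
Divisors of 216: 1, 2, 3, 4, 6, 8, 9, 12, 18, 24, 27, 36, 54, 72, 108, 216.
Check 29^d mod 259 for each divisor in increasing order:
29^1 ≡ 29
29^2 ≡ 64
29^3 ≡ 43
29^4 ≡ 211
29^6 ≡ 36
29^8 ≡ 232
29^9 ≡ 253
29^12 ≡ 1
Hence ord(29) = 12.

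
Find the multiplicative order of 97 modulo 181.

180

The order of 97 must divide φ(181) = 181 − 1 = 180 = 2^2 · 3^2 · 5.
Divisors of 180: 1, 2, 3, 4, 5, 6, 9, 10, 12, 15, 18, 20, 30, 36, 45, 60, 90, 180.
Test each divisor d:
97^1 ≡ 97 (mod 181)
97^2 ≡ 178 (mod 181)
97^3 ≡ 71 (mod 181)
97^4 ≡ 9 (mod 181)
97^5 ≡ 149 (mod 181)
97^6 ≡ 154 (mod 181)
97^9 ≡ 74 (mod 181)
97^10 ≡ 119 (mod 181)
97^12 ≡ 5 (mod 181)
97^15 ≡ 174 (mod 181)
97^18 ≡ 46 (mod 181)
97^20 ≡ 43 (mod 181)
97^30 ≡ 49 (mod 181)
97^36 ≡ 125 (mod 181)
97^45 ≡ 19 (mod 181)
97^60 ≡ 48 (mod 181)
97^90 ≡ 180 (mod 181)
97^180 ≡ 1 (mod 181) ✓
So ord_181(97) = 180.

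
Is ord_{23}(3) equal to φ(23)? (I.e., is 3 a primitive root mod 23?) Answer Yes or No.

φ(23) = 23 − 1 = 22 = 2 · 11.
It suffices to check that the order of 3 is not a proper divisor of 22: compute 3^(22/q) for q ∈ {2, 11}.
3^11 ≡ 1 (mod 23)  [q = 2: ≡ 1 ✗]
3^2 ≡ 9 (mod 23)  [q = 11: ≢ 1 ✓]
3^11 ≡ 1 shows ord(3) | 11, strictly less than φ(23); not a primitive root.

No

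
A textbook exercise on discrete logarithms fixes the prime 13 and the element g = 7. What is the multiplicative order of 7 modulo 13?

12

ord(7) | φ(13) = 13 − 1 = 12 = 2^2 · 3.
Divisors of 12: 1, 2, 3, 4, 6, 12.
Evaluate successive powers at the divisors of 12:
7^1 ≡ 7 (mod 13)
7^2 ≡ 10 (mod 13)
7^3 ≡ 5 (mod 13)
7^4 ≡ 9 (mod 13)
7^6 ≡ 12 (mod 13)
7^12 ≡ 1 (mod 13) ✓
The smallest such exponent is 12, so the order of 7 is 12.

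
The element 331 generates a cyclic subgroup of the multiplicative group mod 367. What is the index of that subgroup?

By Lagrange's theorem, ord_367(331) divides φ(367) = 367 − 1 = 366 = 2 · 3 · 61.
Divisors of 366: 1, 2, 3, 6, 61, 122, 183, 366.
Evaluate successive powers at the divisors of 366:
331^1 ≡ 331 (mod 367)
331^2 ≡ 195 (mod 367)
331^3 ≡ 320 (mod 367)
331^6 ≡ 7 (mod 367)
331^61 ≡ 84 (mod 367)
331^122 ≡ 83 (mod 367)
331^183 ≡ 366 (mod 367)
331^366 ≡ 1 (mod 367) ✓
The order of 331 is 366, so the subgroup it generates has 366 elements.
The index is φ(367) / ord(331) = 366 / 366 = 1.

1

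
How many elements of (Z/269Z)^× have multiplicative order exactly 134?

66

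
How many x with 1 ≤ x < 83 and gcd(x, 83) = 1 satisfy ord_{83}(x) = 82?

φ(83) = 83 − 1 = 82 = 2 · 41.
Since (Z/83Z)^× is cyclic of order 82, the number of elements of order d is φ(d) when d | 82 and 0 otherwise.
82 = 2 · 41 divides 82, and φ(82) = 40.

40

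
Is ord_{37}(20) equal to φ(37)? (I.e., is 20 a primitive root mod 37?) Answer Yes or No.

Yes

φ(37) = 37 − 1 = 36 = 2^2 · 3^2.
20 is a primitive root mod 37 iff 20^(φ(37)/q) ≢ 1 for every prime q | φ(37), i.e. q ∈ {2, 3}.
20^18 ≡ 36 (mod 37)  [q = 2: ≢ 1 ✓]
20^12 ≡ 26 (mod 37)  [q = 3: ≢ 1 ✓]
None equal 1, so ord_37(20) = 36: 20 is a primitive root.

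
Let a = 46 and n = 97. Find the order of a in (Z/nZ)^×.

ord(46) | φ(97) = 97 − 1 = 96 = 2^5 · 3.
Divisors of 96: 1, 2, 3, 4, 6, 8, 12, 16, 24, 32, 48, 96.
Check 46^d mod 97 for each divisor in increasing order:
46^1 ≡ 46 (mod 97)
46^2 ≡ 79 (mod 97)
46^3 ≡ 45 (mod 97)
46^4 ≡ 33 (mod 97)
46^6 ≡ 85 (mod 97)
46^8 ≡ 22 (mod 97)
46^12 ≡ 47 (mod 97)
46^16 ≡ 96 (mod 97)
46^24 ≡ 75 (mod 97)
46^32 ≡ 1 (mod 97) ✓
So ord_97(46) = 32.

32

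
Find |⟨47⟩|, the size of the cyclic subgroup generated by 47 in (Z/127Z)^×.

The order of 47 must divide φ(127) = 127 − 1 = 126 = 2 · 3^2 · 7.
Divisors of 126: 1, 2, 3, 6, 7, 9, 14, 18, 21, 42, 63, 126.
Evaluate successive powers at the divisors of 126:
47^1 ≡ 47 (mod 127)
47^2 ≡ 50 (mod 127)
47^3 ≡ 64 (mod 127)
47^6 ≡ 32 (mod 127)
47^7 ≡ 107 (mod 127)
47^9 ≡ 16 (mod 127)
47^14 ≡ 19 (mod 127)
47^18 ≡ 2 (mod 127)
47^21 ≡ 1 (mod 127) ✓
Therefore the multiplicative order of 47 modulo 127 is 21.

21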